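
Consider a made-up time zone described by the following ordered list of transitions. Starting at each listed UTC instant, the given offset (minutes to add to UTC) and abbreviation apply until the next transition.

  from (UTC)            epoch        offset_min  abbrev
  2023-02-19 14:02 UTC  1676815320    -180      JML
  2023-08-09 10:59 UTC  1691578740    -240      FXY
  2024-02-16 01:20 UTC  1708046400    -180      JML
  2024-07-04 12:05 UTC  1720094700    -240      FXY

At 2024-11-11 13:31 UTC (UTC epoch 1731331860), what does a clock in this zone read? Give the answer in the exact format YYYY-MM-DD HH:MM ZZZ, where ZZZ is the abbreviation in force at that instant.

2024-11-11 09:31 FXY

Query: 2024-11-11 13:31 UTC
Rule 4/4 (FXY, -04:00): 2024-07-04 12:05 UTC ≤ query < +∞
13·60 + 31 - 240 = 571 min
571 = 0·1440 + 571; 571 = 9·60 + 31 → 09:31, same day
→ 2024-11-11 09:31 FXY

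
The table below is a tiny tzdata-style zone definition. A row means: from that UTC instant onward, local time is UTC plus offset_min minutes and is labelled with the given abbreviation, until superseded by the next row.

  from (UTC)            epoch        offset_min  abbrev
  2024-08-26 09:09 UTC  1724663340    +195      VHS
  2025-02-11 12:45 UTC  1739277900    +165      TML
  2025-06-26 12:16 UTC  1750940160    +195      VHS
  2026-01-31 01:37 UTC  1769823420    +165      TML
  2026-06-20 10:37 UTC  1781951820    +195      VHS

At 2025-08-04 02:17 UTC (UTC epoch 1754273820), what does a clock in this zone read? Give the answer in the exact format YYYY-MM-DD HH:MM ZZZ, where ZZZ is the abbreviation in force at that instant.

Query: 2025-08-04 02:17 UTC
Rule 3/5 (VHS, +03:15): 2025-06-26 12:16 UTC ≤ query < 2026-01-31 01:37 UTC
2·60 + 17 + 195 = 332 min
332 = 0·1440 + 332; 332 = 5·60 + 32 → 05:32, same day
→ 2025-08-04 05:32 VHS

2025-08-04 05:32 VHS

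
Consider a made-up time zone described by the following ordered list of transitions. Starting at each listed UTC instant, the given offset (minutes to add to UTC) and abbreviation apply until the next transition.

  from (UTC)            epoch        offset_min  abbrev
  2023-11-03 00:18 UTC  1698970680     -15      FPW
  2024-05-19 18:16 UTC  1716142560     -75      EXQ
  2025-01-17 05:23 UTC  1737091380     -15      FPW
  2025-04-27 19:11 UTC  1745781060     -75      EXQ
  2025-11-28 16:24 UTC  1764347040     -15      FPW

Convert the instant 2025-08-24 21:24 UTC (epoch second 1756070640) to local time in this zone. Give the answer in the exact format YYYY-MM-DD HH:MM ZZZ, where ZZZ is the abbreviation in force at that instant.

Query: 2025-08-24 21:24 UTC
Rule 4/5 (EXQ, -01:15): 2025-04-27 19:11 UTC ≤ query < 2025-11-28 16:24 UTC
21·60 + 24 - 75 = 1209 min
1209 = 0·1440 + 1209; 1209 = 20·60 + 9 → 20:09, same day
→ 2025-08-24 20:09 EXQ

2025-08-24 20:09 EXQ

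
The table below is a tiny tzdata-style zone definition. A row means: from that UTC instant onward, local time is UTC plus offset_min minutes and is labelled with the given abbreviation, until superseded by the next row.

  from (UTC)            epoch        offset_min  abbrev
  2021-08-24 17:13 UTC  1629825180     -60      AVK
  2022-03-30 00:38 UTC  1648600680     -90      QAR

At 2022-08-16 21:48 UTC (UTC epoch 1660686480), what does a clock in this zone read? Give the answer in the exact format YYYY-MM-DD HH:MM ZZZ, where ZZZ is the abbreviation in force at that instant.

2022-08-16 20:18 QAR

Query: 2022-08-16 21:48 UTC
Rule 2/2 (QAR, -01:30): 2022-03-30 00:38 UTC ≤ query < +∞
21·60 + 48 - 90 = 1218 min
1218 = 0·1440 + 1218; 1218 = 20·60 + 18 → 20:18, same day
→ 2022-08-16 20:18 QAR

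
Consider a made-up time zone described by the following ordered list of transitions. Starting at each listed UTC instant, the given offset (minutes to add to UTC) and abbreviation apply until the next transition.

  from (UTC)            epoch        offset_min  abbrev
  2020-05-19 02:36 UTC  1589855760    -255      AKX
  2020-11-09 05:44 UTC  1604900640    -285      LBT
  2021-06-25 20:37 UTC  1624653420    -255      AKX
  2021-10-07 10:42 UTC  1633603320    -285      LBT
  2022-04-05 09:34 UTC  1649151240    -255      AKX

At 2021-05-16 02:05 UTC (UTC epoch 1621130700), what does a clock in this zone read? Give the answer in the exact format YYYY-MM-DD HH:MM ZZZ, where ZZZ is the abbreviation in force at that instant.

Query: 2021-05-16 02:05 UTC
Rule 2/5 (LBT, -04:45): 2020-11-09 05:44 UTC ≤ query < 2021-06-25 20:37 UTC
2·60 + 5 - 285 = -160 min
-160 = -1·1440 + 1280; 1280 = 21·60 + 20 → 21:20, 2021-05-16 - 1 day = 2021-05-15
→ 2021-05-15 21:20 LBT

2021-05-15 21:20 LBT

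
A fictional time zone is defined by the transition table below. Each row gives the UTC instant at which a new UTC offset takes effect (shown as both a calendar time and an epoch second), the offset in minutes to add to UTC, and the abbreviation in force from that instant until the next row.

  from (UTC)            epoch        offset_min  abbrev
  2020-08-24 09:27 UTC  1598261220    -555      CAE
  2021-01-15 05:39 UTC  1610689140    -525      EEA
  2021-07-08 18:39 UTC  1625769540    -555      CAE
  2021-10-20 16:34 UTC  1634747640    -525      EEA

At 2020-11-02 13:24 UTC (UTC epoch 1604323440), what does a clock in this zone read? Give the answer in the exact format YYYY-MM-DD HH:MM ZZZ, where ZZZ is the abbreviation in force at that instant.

2020-11-02 04:09 CAE

Query: 2020-11-02 13:24 UTC
Rule 1/4 (CAE, -09:15): 2020-08-24 09:27 UTC ≤ query < 2021-01-15 05:39 UTC
13·60 + 24 - 555 = 249 min
249 = 0·1440 + 249; 249 = 4·60 + 9 → 04:09, same day
→ 2020-11-02 04:09 CAE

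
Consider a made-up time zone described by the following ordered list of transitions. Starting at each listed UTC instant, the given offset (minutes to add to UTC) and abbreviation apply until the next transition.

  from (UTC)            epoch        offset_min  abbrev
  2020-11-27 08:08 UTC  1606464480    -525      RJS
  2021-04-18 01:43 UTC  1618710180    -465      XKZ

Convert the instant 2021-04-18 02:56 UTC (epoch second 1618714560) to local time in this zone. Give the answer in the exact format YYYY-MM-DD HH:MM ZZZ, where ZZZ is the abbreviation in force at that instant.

2021-04-17 19:11 XKZ

Query: 2021-04-18 02:56 UTC
Rule 2/2 (XKZ, -07:45): 2021-04-18 01:43 UTC ≤ query < +∞
2·60 + 56 - 465 = -289 min
-289 = -1·1440 + 1151; 1151 = 19·60 + 11 → 19:11, 2021-04-18 - 1 day = 2021-04-17
→ 2021-04-17 19:11 XKZ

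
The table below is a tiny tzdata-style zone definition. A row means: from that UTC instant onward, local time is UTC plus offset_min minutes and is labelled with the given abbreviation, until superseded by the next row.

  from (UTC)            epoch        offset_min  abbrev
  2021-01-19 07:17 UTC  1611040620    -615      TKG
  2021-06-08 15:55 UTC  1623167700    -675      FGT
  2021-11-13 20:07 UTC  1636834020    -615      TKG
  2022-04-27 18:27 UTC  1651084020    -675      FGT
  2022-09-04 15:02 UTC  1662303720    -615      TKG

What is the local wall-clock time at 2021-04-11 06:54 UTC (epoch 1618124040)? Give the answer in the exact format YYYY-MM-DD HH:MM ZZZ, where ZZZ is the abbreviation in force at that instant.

Query: 2021-04-11 06:54 UTC
Rule 1/5 (TKG, -10:15): 2021-01-19 07:17 UTC ≤ query < 2021-06-08 15:55 UTC
6·60 + 54 - 615 = -201 min
-201 = -1·1440 + 1239; 1239 = 20·60 + 39 → 20:39, 2021-04-11 - 1 day = 2021-04-10
→ 2021-04-10 20:39 TKG

2021-04-10 20:39 TKG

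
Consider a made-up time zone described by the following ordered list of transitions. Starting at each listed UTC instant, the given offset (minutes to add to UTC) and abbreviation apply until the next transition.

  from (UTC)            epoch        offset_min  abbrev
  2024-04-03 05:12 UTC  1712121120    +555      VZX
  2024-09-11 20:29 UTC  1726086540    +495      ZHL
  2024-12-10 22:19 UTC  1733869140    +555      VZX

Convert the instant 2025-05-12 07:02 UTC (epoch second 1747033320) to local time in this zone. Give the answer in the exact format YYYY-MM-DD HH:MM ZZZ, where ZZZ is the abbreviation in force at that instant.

Query: 2025-05-12 07:02 UTC
Rule 3/3 (VZX, +09:15): 2024-12-10 22:19 UTC ≤ query < +∞
7·60 + 2 + 555 = 977 min
977 = 0·1440 + 977; 977 = 16·60 + 17 → 16:17, same day
→ 2025-05-12 16:17 VZX

2025-05-12 16:17 VZX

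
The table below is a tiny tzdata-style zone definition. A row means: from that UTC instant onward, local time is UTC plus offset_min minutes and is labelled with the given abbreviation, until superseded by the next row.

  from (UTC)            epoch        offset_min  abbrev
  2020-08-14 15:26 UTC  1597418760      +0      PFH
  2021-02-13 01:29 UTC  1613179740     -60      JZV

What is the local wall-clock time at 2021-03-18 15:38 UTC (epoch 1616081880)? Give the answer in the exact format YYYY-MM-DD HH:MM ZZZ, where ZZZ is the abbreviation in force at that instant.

Query: 2021-03-18 15:38 UTC
Rule 2/2 (JZV, -01:00): 2021-02-13 01:29 UTC ≤ query < +∞
15·60 + 38 - 60 = 878 min
878 = 0·1440 + 878; 878 = 14·60 + 38 → 14:38, same day
→ 2021-03-18 14:38 JZV

2021-03-18 14:38 JZV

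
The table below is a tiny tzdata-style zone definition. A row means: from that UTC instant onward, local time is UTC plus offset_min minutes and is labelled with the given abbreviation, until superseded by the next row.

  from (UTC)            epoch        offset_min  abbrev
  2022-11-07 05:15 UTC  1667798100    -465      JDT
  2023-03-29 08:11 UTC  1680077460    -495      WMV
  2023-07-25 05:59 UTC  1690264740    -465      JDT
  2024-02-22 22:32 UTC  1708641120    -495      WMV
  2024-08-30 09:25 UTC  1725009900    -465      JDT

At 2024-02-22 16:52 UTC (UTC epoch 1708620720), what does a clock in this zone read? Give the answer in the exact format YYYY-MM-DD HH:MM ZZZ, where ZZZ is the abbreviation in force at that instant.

2024-02-22 09:07 JDT

Query: 2024-02-22 16:52 UTC
Rule 3/5 (JDT, -07:45): 2023-07-25 05:59 UTC ≤ query < 2024-02-22 22:32 UTC
16·60 + 52 - 465 = 547 min
547 = 0·1440 + 547; 547 = 9·60 + 7 → 09:07, same day
→ 2024-02-22 09:07 JDT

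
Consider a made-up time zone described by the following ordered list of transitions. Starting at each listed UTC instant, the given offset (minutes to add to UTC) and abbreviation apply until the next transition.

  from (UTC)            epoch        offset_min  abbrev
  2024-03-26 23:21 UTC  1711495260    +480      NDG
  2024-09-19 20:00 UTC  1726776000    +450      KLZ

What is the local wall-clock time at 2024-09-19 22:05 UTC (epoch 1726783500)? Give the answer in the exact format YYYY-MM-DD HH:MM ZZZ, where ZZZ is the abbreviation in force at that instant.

Query: 2024-09-19 22:05 UTC
Rule 2/2 (KLZ, +07:30): 2024-09-19 20:00 UTC ≤ query < +∞
22·60 + 5 + 450 = 1775 min
1775 = 1·1440 + 335; 335 = 5·60 + 35 → 05:35, 2024-09-19 + 1 day = 2024-09-20
→ 2024-09-20 05:35 KLZ

2024-09-20 05:35 KLZ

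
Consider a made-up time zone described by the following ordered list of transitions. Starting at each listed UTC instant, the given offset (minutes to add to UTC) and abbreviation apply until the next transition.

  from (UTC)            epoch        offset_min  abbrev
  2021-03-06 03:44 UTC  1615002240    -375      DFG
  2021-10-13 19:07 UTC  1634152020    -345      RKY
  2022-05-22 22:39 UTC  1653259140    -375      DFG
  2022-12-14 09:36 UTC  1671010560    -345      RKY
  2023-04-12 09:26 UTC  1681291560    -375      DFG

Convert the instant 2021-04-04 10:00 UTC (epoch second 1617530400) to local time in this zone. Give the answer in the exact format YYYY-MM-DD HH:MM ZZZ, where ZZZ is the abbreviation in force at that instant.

2021-04-04 03:45 DFG

Query: 2021-04-04 10:00 UTC
Rule 1/5 (DFG, -06:15): 2021-03-06 03:44 UTC ≤ query < 2021-10-13 19:07 UTC
10·60 + 0 - 375 = 225 min
225 = 0·1440 + 225; 225 = 3·60 + 45 → 03:45, same day
→ 2021-04-04 03:45 DFG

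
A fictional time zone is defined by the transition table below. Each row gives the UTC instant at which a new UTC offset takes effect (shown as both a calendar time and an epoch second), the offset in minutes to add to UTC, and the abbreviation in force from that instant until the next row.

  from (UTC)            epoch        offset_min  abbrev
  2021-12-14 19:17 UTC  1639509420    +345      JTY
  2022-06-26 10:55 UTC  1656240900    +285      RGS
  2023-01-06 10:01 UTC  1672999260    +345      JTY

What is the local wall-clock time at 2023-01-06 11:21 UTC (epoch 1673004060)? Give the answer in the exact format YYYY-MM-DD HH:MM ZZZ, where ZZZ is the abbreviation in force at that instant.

2023-01-06 17:06 JTY

Query: 2023-01-06 11:21 UTC
Rule 3/3 (JTY, +05:45): 2023-01-06 10:01 UTC ≤ query < +∞
11·60 + 21 + 345 = 1026 min
1026 = 0·1440 + 1026; 1026 = 17·60 + 6 → 17:06, same day
→ 2023-01-06 17:06 JTY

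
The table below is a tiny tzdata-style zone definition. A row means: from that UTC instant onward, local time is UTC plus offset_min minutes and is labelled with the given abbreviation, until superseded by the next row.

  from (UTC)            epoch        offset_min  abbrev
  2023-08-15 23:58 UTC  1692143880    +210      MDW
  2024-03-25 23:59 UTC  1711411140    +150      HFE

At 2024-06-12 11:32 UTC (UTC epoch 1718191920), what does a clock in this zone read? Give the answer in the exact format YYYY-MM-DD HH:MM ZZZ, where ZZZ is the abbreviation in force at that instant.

2024-06-12 14:02 HFE

Query: 2024-06-12 11:32 UTC
Rule 2/2 (HFE, +02:30): 2024-03-25 23:59 UTC ≤ query < +∞
11·60 + 32 + 150 = 842 min
842 = 0·1440 + 842; 842 = 14·60 + 2 → 14:02, same day
→ 2024-06-12 14:02 HFE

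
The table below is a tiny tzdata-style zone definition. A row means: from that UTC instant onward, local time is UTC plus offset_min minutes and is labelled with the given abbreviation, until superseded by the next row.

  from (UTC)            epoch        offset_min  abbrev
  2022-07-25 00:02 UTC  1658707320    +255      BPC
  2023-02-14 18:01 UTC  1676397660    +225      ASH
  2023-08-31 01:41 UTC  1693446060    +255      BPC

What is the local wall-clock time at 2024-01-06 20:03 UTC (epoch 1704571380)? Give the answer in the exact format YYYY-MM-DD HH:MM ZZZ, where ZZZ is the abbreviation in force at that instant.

Query: 2024-01-06 20:03 UTC
Rule 3/3 (BPC, +04:15): 2023-08-31 01:41 UTC ≤ query < +∞
20·60 + 3 + 255 = 1458 min
1458 = 1·1440 + 18; 18 = 0·60 + 18 → 00:18, 2024-01-06 + 1 day = 2024-01-07
→ 2024-01-07 00:18 BPC

2024-01-07 00:18 BPC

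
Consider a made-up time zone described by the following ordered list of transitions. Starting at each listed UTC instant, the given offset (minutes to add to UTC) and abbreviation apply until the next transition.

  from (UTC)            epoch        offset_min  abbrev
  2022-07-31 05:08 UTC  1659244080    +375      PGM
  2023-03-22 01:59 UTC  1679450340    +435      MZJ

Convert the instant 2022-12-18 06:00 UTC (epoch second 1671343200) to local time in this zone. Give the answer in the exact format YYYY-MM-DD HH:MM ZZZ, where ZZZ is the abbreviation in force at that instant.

2022-12-18 12:15 PGM

Query: 2022-12-18 06:00 UTC
Rule 1/2 (PGM, +06:15): 2022-07-31 05:08 UTC ≤ query < 2023-03-22 01:59 UTC
6·60 + 0 + 375 = 735 min
735 = 0·1440 + 735; 735 = 12·60 + 15 → 12:15, same day
→ 2022-12-18 12:15 PGM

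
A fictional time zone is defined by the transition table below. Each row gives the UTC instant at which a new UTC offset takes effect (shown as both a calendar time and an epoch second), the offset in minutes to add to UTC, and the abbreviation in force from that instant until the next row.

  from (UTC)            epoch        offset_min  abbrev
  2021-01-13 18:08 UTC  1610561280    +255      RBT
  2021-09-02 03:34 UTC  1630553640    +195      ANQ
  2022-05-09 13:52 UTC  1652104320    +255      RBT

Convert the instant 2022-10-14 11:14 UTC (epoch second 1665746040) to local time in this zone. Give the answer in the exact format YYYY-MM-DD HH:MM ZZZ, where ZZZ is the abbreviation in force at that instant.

2022-10-14 15:29 RBT

Query: 2022-10-14 11:14 UTC
Rule 3/3 (RBT, +04:15): 2022-05-09 13:52 UTC ≤ query < +∞
11·60 + 14 + 255 = 929 min
929 = 0·1440 + 929; 929 = 15·60 + 29 → 15:29, same day
→ 2022-10-14 15:29 RBT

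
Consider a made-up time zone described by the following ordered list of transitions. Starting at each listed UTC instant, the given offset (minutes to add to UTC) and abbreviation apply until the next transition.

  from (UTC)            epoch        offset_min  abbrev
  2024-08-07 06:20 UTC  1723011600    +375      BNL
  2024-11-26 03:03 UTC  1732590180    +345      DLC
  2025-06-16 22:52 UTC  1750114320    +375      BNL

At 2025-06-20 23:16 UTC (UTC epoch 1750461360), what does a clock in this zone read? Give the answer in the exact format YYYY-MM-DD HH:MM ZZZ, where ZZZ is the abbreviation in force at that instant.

Query: 2025-06-20 23:16 UTC
Rule 3/3 (BNL, +06:15): 2025-06-16 22:52 UTC ≤ query < +∞
23·60 + 16 + 375 = 1771 min
1771 = 1·1440 + 331; 331 = 5·60 + 31 → 05:31, 2025-06-20 + 1 day = 2025-06-21
→ 2025-06-21 05:31 BNL

2025-06-21 05:31 BNL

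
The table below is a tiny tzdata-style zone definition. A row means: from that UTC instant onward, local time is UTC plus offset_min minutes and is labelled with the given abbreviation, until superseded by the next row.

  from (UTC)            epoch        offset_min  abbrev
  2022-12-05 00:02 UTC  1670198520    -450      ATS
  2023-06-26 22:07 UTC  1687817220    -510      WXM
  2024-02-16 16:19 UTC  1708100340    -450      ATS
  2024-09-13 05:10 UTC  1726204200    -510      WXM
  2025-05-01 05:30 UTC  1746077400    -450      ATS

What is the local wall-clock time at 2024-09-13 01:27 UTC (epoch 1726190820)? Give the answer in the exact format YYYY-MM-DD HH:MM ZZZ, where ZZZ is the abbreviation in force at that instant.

2024-09-12 17:57 ATS

Query: 2024-09-13 01:27 UTC
Rule 3/5 (ATS, -07:30): 2024-02-16 16:19 UTC ≤ query < 2024-09-13 05:10 UTC
1·60 + 27 - 450 = -363 min
-363 = -1·1440 + 1077; 1077 = 17·60 + 57 → 17:57, 2024-09-13 - 1 day = 2024-09-12
→ 2024-09-12 17:57 ATS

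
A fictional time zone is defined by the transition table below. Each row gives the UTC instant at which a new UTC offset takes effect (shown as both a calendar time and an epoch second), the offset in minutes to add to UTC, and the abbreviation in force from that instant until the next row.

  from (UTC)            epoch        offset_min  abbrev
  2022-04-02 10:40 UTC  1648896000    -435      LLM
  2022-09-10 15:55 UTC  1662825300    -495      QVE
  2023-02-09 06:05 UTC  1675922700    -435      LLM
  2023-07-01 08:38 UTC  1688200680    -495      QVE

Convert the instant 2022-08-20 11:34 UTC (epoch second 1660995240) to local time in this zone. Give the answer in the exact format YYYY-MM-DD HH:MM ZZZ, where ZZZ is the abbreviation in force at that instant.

2022-08-20 04:19 LLM

Query: 2022-08-20 11:34 UTC
Rule 1/4 (LLM, -07:15): 2022-04-02 10:40 UTC ≤ query < 2022-09-10 15:55 UTC
11·60 + 34 - 435 = 259 min
259 = 0·1440 + 259; 259 = 4·60 + 19 → 04:19, same day
→ 2022-08-20 04:19 LLM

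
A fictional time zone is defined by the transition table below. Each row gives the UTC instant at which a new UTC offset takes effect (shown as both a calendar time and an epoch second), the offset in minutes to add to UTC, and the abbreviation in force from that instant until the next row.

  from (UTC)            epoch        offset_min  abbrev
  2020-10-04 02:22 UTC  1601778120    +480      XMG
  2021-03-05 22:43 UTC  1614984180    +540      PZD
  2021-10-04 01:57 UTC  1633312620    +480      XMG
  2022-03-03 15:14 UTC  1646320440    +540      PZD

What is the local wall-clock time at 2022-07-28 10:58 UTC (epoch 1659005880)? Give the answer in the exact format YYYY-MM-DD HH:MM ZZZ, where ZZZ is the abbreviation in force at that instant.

2022-07-28 19:58 PZD

Query: 2022-07-28 10:58 UTC
Rule 4/4 (PZD, +09:00): 2022-03-03 15:14 UTC ≤ query < +∞
10·60 + 58 + 540 = 1198 min
1198 = 0·1440 + 1198; 1198 = 19·60 + 58 → 19:58, same day
→ 2022-07-28 19:58 PZD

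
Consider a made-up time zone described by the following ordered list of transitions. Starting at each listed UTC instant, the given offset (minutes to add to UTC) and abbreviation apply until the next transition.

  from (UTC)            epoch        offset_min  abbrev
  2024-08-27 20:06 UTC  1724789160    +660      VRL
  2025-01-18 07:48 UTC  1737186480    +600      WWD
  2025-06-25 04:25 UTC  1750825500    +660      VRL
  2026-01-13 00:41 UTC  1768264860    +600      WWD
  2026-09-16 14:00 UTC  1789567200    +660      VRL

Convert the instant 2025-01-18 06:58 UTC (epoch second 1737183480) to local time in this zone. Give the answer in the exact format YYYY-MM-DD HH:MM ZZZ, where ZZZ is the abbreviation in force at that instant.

Query: 2025-01-18 06:58 UTC
Rule 1/5 (VRL, +11:00): 2024-08-27 20:06 UTC ≤ query < 2025-01-18 07:48 UTC
6·60 + 58 + 660 = 1078 min
1078 = 0·1440 + 1078; 1078 = 17·60 + 58 → 17:58, same day
→ 2025-01-18 17:58 VRL

2025-01-18 17:58 VRL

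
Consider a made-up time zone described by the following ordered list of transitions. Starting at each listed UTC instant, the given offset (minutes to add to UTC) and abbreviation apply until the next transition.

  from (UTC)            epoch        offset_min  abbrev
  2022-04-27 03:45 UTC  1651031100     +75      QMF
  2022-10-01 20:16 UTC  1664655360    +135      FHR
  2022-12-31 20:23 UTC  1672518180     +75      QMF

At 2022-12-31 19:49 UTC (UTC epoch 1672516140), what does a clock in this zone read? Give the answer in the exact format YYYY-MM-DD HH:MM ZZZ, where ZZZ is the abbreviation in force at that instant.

Query: 2022-12-31 19:49 UTC
Rule 2/3 (FHR, +02:15): 2022-10-01 20:16 UTC ≤ query < 2022-12-31 20:23 UTC
19·60 + 49 + 135 = 1324 min
1324 = 0·1440 + 1324; 1324 = 22·60 + 4 → 22:04, same day
→ 2022-12-31 22:04 FHR

2022-12-31 22:04 FHR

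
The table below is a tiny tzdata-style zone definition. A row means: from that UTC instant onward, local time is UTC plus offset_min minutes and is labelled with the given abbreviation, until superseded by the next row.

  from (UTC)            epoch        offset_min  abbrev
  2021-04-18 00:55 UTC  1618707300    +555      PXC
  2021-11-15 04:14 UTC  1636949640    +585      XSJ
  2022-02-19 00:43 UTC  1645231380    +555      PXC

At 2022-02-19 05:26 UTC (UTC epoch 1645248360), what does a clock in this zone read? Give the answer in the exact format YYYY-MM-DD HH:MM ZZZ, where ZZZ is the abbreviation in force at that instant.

Query: 2022-02-19 05:26 UTC
Rule 3/3 (PXC, +09:15): 2022-02-19 00:43 UTC ≤ query < +∞
5·60 + 26 + 555 = 881 min
881 = 0·1440 + 881; 881 = 14·60 + 41 → 14:41, same day
→ 2022-02-19 14:41 PXC

2022-02-19 14:41 PXC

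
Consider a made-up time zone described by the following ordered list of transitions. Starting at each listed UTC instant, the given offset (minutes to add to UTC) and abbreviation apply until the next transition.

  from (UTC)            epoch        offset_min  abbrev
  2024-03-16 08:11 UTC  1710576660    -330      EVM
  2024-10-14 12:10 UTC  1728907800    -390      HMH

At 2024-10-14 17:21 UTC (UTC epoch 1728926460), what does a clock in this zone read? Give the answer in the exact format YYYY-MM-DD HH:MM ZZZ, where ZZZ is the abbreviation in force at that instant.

2024-10-14 10:51 HMH

Query: 2024-10-14 17:21 UTC
Rule 2/2 (HMH, -06:30): 2024-10-14 12:10 UTC ≤ query < +∞
17·60 + 21 - 390 = 651 min
651 = 0·1440 + 651; 651 = 10·60 + 51 → 10:51, same day
→ 2024-10-14 10:51 HMH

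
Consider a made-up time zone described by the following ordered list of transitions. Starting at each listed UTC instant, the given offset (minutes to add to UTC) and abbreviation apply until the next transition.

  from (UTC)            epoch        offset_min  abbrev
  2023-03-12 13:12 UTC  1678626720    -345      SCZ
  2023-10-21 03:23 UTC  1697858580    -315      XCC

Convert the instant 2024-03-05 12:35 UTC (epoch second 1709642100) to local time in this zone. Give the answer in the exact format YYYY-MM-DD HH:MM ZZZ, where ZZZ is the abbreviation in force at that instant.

Query: 2024-03-05 12:35 UTC
Rule 2/2 (XCC, -05:15): 2023-10-21 03:23 UTC ≤ query < +∞
12·60 + 35 - 315 = 440 min
440 = 0·1440 + 440; 440 = 7·60 + 20 → 07:20, same day
→ 2024-03-05 07:20 XCC

2024-03-05 07:20 XCC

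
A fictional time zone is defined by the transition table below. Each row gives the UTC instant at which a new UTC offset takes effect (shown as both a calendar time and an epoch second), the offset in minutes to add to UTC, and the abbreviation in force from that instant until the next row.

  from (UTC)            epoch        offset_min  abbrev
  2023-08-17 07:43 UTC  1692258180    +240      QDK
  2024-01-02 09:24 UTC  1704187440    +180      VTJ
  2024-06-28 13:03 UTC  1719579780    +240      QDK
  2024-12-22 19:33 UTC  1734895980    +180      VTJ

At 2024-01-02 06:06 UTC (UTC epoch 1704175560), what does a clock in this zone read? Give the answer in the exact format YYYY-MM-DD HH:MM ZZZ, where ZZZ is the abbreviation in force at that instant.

Query: 2024-01-02 06:06 UTC
Rule 1/4 (QDK, +04:00): 2023-08-17 07:43 UTC ≤ query < 2024-01-02 09:24 UTC
6·60 + 6 + 240 = 606 min
606 = 0·1440 + 606; 606 = 10·60 + 6 → 10:06, same day
→ 2024-01-02 10:06 QDK

2024-01-02 10:06 QDK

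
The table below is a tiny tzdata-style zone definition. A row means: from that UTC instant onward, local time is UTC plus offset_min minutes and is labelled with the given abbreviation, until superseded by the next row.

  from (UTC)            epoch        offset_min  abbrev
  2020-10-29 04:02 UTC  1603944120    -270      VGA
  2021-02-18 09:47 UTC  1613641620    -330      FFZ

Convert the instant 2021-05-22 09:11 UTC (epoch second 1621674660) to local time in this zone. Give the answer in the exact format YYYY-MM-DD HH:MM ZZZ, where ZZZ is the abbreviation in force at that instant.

2021-05-22 03:41 FFZ

Query: 2021-05-22 09:11 UTC
Rule 2/2 (FFZ, -05:30): 2021-02-18 09:47 UTC ≤ query < +∞
9·60 + 11 - 330 = 221 min
221 = 0·1440 + 221; 221 = 3·60 + 41 → 03:41, same day
→ 2021-05-22 03:41 FFZ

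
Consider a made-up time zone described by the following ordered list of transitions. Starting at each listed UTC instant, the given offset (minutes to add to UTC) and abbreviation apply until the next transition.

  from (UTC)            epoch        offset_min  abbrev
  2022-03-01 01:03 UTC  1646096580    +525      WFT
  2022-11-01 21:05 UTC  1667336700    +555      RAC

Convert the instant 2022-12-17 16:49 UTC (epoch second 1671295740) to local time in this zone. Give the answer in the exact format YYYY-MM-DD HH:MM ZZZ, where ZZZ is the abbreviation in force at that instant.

2022-12-18 02:04 RAC

Query: 2022-12-17 16:49 UTC
Rule 2/2 (RAC, +09:15): 2022-11-01 21:05 UTC ≤ query < +∞
16·60 + 49 + 555 = 1564 min
1564 = 1·1440 + 124; 124 = 2·60 + 4 → 02:04, 2022-12-17 + 1 day = 2022-12-18
→ 2022-12-18 02:04 RAC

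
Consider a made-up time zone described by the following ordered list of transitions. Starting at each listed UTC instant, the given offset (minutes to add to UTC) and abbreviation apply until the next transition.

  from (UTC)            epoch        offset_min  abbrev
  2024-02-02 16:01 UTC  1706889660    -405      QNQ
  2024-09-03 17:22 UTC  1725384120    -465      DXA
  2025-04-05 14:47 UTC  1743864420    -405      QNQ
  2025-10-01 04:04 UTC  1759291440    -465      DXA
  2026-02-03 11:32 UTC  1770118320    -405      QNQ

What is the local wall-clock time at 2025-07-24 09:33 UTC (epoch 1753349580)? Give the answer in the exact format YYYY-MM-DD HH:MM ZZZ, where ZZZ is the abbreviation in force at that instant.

2025-07-24 02:48 QNQ

Query: 2025-07-24 09:33 UTC
Rule 3/5 (QNQ, -06:45): 2025-04-05 14:47 UTC ≤ query < 2025-10-01 04:04 UTC
9·60 + 33 - 405 = 168 min
168 = 0·1440 + 168; 168 = 2·60 + 48 → 02:48, same day
→ 2025-07-24 02:48 QNQ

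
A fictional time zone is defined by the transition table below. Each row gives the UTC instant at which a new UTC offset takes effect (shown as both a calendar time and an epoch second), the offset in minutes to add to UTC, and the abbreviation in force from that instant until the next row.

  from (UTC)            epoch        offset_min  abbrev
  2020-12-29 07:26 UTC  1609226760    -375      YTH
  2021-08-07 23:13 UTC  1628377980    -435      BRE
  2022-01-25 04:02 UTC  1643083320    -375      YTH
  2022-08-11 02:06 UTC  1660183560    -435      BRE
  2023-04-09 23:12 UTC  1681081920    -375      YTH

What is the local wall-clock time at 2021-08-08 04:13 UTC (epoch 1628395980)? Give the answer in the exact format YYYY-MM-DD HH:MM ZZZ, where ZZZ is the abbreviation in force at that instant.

2021-08-07 20:58 BRE

Query: 2021-08-08 04:13 UTC
Rule 2/5 (BRE, -07:15): 2021-08-07 23:13 UTC ≤ query < 2022-01-25 04:02 UTC
4·60 + 13 - 435 = -182 min
-182 = -1·1440 + 1258; 1258 = 20·60 + 58 → 20:58, 2021-08-08 - 1 day = 2021-08-07
→ 2021-08-07 20:58 BRE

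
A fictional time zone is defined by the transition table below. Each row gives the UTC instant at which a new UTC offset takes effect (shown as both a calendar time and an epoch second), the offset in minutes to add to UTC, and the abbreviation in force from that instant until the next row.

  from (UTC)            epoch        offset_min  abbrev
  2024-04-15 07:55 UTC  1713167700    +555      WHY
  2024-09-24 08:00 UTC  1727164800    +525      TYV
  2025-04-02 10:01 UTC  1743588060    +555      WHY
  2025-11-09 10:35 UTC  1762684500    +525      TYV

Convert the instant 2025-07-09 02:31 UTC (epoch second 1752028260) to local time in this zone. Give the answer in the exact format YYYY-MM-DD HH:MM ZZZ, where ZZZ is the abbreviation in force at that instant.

Query: 2025-07-09 02:31 UTC
Rule 3/4 (WHY, +09:15): 2025-04-02 10:01 UTC ≤ query < 2025-11-09 10:35 UTC
2·60 + 31 + 555 = 706 min
706 = 0·1440 + 706; 706 = 11·60 + 46 → 11:46, same day
→ 2025-07-09 11:46 WHY

2025-07-09 11:46 WHY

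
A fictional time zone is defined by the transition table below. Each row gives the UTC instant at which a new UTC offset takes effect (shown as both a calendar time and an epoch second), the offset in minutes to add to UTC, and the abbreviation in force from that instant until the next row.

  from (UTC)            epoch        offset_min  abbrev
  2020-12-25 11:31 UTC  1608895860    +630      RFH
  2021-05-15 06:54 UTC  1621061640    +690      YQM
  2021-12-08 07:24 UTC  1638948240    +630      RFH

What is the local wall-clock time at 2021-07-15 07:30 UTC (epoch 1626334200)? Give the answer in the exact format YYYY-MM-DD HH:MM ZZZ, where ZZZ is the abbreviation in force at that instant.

Query: 2021-07-15 07:30 UTC
Rule 2/3 (YQM, +11:30): 2021-05-15 06:54 UTC ≤ query < 2021-12-08 07:24 UTC
7·60 + 30 + 690 = 1140 min
1140 = 0·1440 + 1140; 1140 = 19·60 + 0 → 19:00, same day
→ 2021-07-15 19:00 YQM

2021-07-15 19:00 YQM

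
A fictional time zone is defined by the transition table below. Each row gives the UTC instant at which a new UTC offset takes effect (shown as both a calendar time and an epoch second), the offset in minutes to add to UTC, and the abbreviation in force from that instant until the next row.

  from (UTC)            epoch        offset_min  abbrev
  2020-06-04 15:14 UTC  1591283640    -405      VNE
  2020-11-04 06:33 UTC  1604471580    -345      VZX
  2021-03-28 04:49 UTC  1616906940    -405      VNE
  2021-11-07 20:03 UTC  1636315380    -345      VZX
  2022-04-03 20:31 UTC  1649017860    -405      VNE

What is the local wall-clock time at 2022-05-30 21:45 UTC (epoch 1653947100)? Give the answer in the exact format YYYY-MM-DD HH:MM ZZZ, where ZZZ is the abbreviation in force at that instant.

Query: 2022-05-30 21:45 UTC
Rule 5/5 (VNE, -06:45): 2022-04-03 20:31 UTC ≤ query < +∞
21·60 + 45 - 405 = 900 min
900 = 0·1440 + 900; 900 = 15·60 + 0 → 15:00, same day
→ 2022-05-30 15:00 VNE

2022-05-30 15:00 VNE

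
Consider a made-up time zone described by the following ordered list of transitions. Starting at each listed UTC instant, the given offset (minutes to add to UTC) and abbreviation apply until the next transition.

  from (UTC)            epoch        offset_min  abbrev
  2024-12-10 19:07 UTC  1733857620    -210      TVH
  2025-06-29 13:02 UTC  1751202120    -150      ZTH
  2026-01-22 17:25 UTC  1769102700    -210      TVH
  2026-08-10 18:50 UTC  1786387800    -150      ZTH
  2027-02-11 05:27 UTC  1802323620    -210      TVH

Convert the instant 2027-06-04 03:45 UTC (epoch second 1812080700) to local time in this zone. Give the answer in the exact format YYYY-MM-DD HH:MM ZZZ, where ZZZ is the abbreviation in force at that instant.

Query: 2027-06-04 03:45 UTC
Rule 5/5 (TVH, -03:30): 2027-02-11 05:27 UTC ≤ query < +∞
3·60 + 45 - 210 = 15 min
15 = 0·1440 + 15; 15 = 0·60 + 15 → 00:15, same day
→ 2027-06-04 00:15 TVH

2027-06-04 00:15 TVH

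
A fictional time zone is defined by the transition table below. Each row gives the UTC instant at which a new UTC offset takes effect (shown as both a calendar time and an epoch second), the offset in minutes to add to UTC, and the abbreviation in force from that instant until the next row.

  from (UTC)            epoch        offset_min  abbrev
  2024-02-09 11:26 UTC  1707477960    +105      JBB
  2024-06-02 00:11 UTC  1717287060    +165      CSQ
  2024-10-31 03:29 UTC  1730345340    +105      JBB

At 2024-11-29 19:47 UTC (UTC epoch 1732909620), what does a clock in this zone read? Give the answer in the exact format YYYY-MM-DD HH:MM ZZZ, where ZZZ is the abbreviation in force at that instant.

2024-11-29 21:32 JBB

Query: 2024-11-29 19:47 UTC
Rule 3/3 (JBB, +01:45): 2024-10-31 03:29 UTC ≤ query < +∞
19·60 + 47 + 105 = 1292 min
1292 = 0·1440 + 1292; 1292 = 21·60 + 32 → 21:32, same day
→ 2024-11-29 21:32 JBB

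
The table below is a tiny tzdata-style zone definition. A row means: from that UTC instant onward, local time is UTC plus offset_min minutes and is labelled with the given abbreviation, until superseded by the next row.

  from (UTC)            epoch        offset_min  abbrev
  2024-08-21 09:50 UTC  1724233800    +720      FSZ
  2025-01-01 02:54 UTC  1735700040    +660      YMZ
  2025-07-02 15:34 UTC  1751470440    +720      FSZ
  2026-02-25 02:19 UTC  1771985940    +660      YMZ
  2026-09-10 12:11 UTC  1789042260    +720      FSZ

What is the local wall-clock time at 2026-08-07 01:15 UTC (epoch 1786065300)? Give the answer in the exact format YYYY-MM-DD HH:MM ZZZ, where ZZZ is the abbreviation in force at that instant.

Query: 2026-08-07 01:15 UTC
Rule 4/5 (YMZ, +11:00): 2026-02-25 02:19 UTC ≤ query < 2026-09-10 12:11 UTC
1·60 + 15 + 660 = 735 min
735 = 0·1440 + 735; 735 = 12·60 + 15 → 12:15, same day
→ 2026-08-07 12:15 YMZ

2026-08-07 12:15 YMZ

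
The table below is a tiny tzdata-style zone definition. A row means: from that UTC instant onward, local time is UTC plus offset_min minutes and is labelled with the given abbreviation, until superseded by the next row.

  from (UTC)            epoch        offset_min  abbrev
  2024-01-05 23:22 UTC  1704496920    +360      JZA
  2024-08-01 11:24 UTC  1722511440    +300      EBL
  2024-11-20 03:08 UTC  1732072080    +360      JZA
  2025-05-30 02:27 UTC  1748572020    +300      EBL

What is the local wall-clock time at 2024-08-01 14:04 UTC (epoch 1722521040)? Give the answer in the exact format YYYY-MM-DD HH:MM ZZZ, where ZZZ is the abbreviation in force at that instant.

Query: 2024-08-01 14:04 UTC
Rule 2/4 (EBL, +05:00): 2024-08-01 11:24 UTC ≤ query < 2024-11-20 03:08 UTC
14·60 + 4 + 300 = 1144 min
1144 = 0·1440 + 1144; 1144 = 19·60 + 4 → 19:04, same day
→ 2024-08-01 19:04 EBL

2024-08-01 19:04 EBL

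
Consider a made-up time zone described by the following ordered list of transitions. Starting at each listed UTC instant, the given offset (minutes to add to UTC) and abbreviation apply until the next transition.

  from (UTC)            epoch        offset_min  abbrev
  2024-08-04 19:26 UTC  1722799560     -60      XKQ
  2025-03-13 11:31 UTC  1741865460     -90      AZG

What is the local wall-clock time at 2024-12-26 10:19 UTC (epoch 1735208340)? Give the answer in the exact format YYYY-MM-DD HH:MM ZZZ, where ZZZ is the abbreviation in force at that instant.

Query: 2024-12-26 10:19 UTC
Rule 1/2 (XKQ, -01:00): 2024-08-04 19:26 UTC ≤ query < 2025-03-13 11:31 UTC
10·60 + 19 - 60 = 559 min
559 = 0·1440 + 559; 559 = 9·60 + 19 → 09:19, same day
→ 2024-12-26 09:19 XKQ

2024-12-26 09:19 XKQ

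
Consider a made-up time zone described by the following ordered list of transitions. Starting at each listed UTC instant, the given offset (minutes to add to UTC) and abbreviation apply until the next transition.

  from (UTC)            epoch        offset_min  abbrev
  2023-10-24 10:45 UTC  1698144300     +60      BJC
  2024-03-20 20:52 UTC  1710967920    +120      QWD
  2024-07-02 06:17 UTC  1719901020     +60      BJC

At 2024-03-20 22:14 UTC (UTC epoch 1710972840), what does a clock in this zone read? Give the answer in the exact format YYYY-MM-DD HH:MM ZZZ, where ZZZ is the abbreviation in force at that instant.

2024-03-21 00:14 QWD

Query: 2024-03-20 22:14 UTC
Rule 2/3 (QWD, +02:00): 2024-03-20 20:52 UTC ≤ query < 2024-07-02 06:17 UTC
22·60 + 14 + 120 = 1454 min
1454 = 1·1440 + 14; 14 = 0·60 + 14 → 00:14, 2024-03-20 + 1 day = 2024-03-21
→ 2024-03-21 00:14 QWD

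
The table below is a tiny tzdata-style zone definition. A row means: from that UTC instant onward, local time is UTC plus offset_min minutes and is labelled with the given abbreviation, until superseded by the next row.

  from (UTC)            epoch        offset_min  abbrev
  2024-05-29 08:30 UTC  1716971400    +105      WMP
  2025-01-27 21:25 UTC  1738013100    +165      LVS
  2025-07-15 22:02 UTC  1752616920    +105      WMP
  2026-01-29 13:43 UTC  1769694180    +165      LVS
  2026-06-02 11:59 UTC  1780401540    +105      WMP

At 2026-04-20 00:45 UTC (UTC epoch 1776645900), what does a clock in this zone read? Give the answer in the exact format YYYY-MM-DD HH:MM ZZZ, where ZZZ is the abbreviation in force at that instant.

Query: 2026-04-20 00:45 UTC
Rule 4/5 (LVS, +02:45): 2026-01-29 13:43 UTC ≤ query < 2026-06-02 11:59 UTC
0·60 + 45 + 165 = 210 min
210 = 0·1440 + 210; 210 = 3·60 + 30 → 03:30, same day
→ 2026-04-20 03:30 LVS

2026-04-20 03:30 LVS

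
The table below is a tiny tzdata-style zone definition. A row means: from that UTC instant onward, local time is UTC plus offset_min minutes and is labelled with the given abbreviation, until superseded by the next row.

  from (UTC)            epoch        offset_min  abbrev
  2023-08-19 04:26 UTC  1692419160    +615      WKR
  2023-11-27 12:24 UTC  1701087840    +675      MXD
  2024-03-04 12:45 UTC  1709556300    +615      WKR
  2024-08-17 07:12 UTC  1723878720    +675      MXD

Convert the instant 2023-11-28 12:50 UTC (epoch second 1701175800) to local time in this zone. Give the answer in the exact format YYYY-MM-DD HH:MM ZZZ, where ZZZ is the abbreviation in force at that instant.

2023-11-29 00:05 MXD

Query: 2023-11-28 12:50 UTC
Rule 2/4 (MXD, +11:15): 2023-11-27 12:24 UTC ≤ query < 2024-03-04 12:45 UTC
12·60 + 50 + 675 = 1445 min
1445 = 1·1440 + 5; 5 = 0·60 + 5 → 00:05, 2023-11-28 + 1 day = 2023-11-29
→ 2023-11-29 00:05 MXD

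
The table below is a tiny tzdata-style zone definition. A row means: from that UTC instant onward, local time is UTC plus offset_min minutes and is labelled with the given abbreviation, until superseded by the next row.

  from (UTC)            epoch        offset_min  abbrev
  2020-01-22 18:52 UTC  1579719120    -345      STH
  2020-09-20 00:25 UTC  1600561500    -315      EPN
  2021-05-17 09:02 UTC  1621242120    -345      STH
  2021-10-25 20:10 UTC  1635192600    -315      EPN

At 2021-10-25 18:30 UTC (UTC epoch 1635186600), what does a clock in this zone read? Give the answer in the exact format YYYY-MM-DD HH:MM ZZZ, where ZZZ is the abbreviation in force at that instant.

2021-10-25 12:45 STH

Query: 2021-10-25 18:30 UTC
Rule 3/4 (STH, -05:45): 2021-05-17 09:02 UTC ≤ query < 2021-10-25 20:10 UTC
18·60 + 30 - 345 = 765 min
765 = 0·1440 + 765; 765 = 12·60 + 45 → 12:45, same day
→ 2021-10-25 12:45 STH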